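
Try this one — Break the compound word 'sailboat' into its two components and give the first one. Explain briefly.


Split 'sailboat' into 'sail' + 'boat'. The first part is 'sail'.

sail


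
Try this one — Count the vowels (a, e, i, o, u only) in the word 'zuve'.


Vowels in 'zuve': u, e = 2 vowels.

2


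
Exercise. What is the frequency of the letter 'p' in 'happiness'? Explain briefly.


Letter 'p' in 'happiness': found at position(s) 3, 4 = 2 occurrence(s).

2


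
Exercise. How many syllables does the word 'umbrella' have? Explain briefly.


Break 'umbrella' into syllables: um-brel-la -> um | brel | la = 3 syllables

3 syllables


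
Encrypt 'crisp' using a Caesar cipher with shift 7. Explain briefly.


Shift each letter by 7: c -> j, r -> y, i -> p, s -> z, p -> w. Result: 'jypzw'.

jypzw


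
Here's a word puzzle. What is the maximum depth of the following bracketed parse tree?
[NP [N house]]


Count bracket nesting levels:
'[' at pos 0: depth = 1
'[' at pos 4: depth = 2
Maximum depth reached: 2

2


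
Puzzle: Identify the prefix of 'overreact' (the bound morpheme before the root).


The word 'overreact' = 'over' (prefix) + 'react' (root). The prefix is 'over'.

over


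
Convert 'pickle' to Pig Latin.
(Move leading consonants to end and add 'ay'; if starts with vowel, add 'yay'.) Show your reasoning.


'pickle': move consonant cluster 'p' to end and add 'ay': 'icklepay'.

icklepay


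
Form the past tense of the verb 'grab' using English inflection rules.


Apply rule: Double final consonant and add -ed. 'grab' becomes 'grabbed'.

grabbed


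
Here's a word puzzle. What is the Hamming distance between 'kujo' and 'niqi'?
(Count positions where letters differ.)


Alignment:
Position 1: 'k' vs 'n' = DIFFER
Position 2: 'u' vs 'i' = DIFFER
Position 3: 'j' vs 'q' = DIFFER
Position 4: 'o' vs 'i' = DIFFER
Total differences: 4

4


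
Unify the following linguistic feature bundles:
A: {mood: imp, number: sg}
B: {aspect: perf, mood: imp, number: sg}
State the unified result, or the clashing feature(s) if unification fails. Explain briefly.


Compare features:
aspect: A=_ vs B=perf -> unified: perf
mood: A=imp vs B=imp -> unified: imp
number: A=sg vs B=sg -> unified: sg
No clashes found.

Unified: {aspect: perf, mood: imp, number: sg}


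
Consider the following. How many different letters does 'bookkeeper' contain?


Unique letters in 'bookkeeper': {b, e, k, o, p, r} = 6 distinct letters.

6


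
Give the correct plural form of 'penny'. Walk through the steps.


Apply rule: Change -y to -ies (consonant + y). 'penny' becomes 'pennies'.

pennies


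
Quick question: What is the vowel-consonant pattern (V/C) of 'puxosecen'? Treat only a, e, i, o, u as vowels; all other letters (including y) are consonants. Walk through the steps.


Letter mapping: p = C, u = V, x = C, o = V, s = C, e = V, c = C, e = V, n = C.

CVCVCVCVC


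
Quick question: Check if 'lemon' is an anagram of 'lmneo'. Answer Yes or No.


Sorted letters of 'lemon': 'elmno'
Sorted letters of 'lmneo': 'elmno'
They match.

Yes


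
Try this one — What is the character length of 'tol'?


Spell out 'tol' and number each letter: t(1), o(2), l(3). Total: 3 letters.

3


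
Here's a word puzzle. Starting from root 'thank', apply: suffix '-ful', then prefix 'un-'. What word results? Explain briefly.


Step 1: Add suffix '-ful' to 'thank' = 'thankful'
Step 2: Add prefix 'un-' to 'thankful' = 'unthankful'

unthankful


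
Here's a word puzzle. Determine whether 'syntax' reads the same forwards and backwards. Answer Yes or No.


Forward: 'syntax'
Reversed: 'xatnys'
They differ.

No


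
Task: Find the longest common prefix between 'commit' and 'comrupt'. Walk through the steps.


Compare from the start: 3 characters match: 'com'. Mismatch at position 4: 'm' vs 'r'.

com


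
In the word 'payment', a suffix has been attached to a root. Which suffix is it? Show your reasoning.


The word 'payment' = 'pay' (root) + '-ment' (suffix). The suffix is '-ment'.

ment


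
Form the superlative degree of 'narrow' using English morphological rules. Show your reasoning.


Apply superlative formation (add -est): 'narrow' -> 'narrowest'.

narrowest


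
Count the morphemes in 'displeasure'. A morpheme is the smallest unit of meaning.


Decomposition: dis- (prefix) + please (root) + -ure (suffix) = 3 morpheme(s)

3 morphemes


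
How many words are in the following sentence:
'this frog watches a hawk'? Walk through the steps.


Split into words: this | frog | watches | a | hawk = 5 words.

5


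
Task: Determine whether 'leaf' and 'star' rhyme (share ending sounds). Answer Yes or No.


Rime (stressed vowel + following sounds) of 'leaf': -eaf = /iːf/
Rime of 'star': -ar = /ɑːr/
/iːf/ and /ɑːr/ are different ending sounds, so the words do not rhyme.

No


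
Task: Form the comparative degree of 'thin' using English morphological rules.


Apply comparative formation (double final consonant, add -er): 'thin' -> 'thinner'.

thinner


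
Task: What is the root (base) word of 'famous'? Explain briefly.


Remove suffix '-ous' from 'famous' to get root 'fame'.

fame


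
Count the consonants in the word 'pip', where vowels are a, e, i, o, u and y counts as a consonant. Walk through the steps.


Consonants in 'pip': p, p = 2 consonants.

2


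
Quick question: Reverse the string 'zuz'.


Reverse 'zuz' character by character: 'zuz'.

zuz


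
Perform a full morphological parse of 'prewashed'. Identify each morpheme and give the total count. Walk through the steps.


Step 1: Identify prefix: 'pre' (meaning: before)
Step 2: Identify root: 'wash'
Step 3: Identify suffix(es): 'ed'
Decomposition: pre- (prefix: before) + wash (root) + -ed (suffix: past)
Total morphemes: 3

3 morphemes (pre- (prefix: before) + wash (root) + -ed (suffix: past))


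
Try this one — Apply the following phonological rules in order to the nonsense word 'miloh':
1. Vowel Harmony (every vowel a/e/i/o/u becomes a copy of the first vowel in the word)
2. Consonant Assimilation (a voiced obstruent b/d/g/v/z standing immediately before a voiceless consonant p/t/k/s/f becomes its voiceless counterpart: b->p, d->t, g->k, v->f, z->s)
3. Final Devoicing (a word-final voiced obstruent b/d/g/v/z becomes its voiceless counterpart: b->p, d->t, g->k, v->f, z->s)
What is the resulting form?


Starting form: 'miloh'
Rule 1: Vowel Harmony: all vowels become 'i' (matching first vowel). 'miloh' -> 'milih'
Rule 2: Consonant Assimilation: no voiced obstruent (b/d/g/v/z) stands immediately before a voiceless consonant (p/t/k/s/f). No change.
Rule 3: Final Devoicing: final consonant 'h' is not one of the voiced obstruents b/d/g/v/z. No change.
Final form: 'milih'

milih


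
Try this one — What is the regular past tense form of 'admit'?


Apply rule: Double final consonant and add -ed. 'admit' becomes 'admitted'.

admitted


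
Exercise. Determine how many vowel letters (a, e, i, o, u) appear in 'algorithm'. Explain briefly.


Vowels in 'algorithm': a, o, i = 3 vowels.

3


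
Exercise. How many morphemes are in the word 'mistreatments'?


Decomposition: mis- (prefix) + treat (root) + -ment (suffix) + -s (plural) = 4 morpheme(s)

4 morphemes


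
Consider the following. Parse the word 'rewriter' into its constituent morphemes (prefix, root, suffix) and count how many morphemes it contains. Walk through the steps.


Step 1: Identify prefix: 're' (meaning: again)
Step 2: Identify root: 'write'
Step 3: Identify suffix(es): 'er'
Decomposition: re- (prefix: again) + write (root) + -er (suffix: one who)
Total morphemes: 3

3 morphemes (re- (prefix: again) + write (root) + -er (suffix: one who))


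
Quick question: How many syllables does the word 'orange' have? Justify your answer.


Break 'orange' into syllables: or-ange -> or | ange = 2 syllables

2 syllables


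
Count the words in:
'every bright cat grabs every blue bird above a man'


Split into words: every | bright | cat | grabs | every | blue | bird | above | a | man = 10 words.

10


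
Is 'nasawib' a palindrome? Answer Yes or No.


Forward: 'nasawib'
Reversed: 'biwasan'
They differ.

No


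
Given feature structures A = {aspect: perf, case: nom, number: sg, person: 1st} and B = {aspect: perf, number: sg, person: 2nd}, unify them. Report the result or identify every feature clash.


Compare features:
aspect: A=perf vs B=perf -> unified: perf
case: A=nom vs B=_ -> unified: nom
number: A=sg vs B=sg -> unified: sg
person: A=1st vs B=2nd -> CLASH
Clash detected on feature 'person' (1st vs 2nd); unification fails.

CLASH on 'person' (1st vs 2nd)


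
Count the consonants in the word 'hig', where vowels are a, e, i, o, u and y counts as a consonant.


Consonants in 'hig': h, g = 2 consonants.

2


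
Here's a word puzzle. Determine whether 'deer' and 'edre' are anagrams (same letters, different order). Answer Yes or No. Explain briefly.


Sorted letters of 'deer': 'deer'
Sorted letters of 'edre': 'deer'
They match.

Yes


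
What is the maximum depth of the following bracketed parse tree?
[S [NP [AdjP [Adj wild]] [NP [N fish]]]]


Count bracket nesting levels:
'[' at pos 0: depth = 1
'[' at pos 3: depth = 2
'[' at pos 7: depth = 3
'[' at pos 13: depth = 4
'[' at pos 25: depth = 3
'[' at pos 29: depth = 4
Maximum depth reached: 4

4


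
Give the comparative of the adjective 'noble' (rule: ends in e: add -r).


Apply comparative formation (ends in e: add -r): 'noble' -> 'nobler'.

nobler


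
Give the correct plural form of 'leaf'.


Apply rule: Change -f to -ves. 'leaf' becomes 'leaves'.

leaves


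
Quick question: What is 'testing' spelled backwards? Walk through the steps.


Reverse 'testing' character by character: 'gnitset'.

gnitset


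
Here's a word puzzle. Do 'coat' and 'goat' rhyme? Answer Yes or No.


Rime (stressed vowel + following sounds) of 'coat': -oat = /oʊt/
Rime of 'goat': -oat = /oʊt/
/oʊt/ and /oʊt/ are the same ending sound, so the words rhyme.

Yes


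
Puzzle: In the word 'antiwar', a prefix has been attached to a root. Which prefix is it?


The word 'antiwar' = 'anti' (prefix) + 'war' (root). The prefix is 'anti'.

anti


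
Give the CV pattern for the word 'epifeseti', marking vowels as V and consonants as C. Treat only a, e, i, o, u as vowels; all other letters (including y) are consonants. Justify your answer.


Letter mapping: e = V, p = C, i = V, f = C, e = V, s = C, e = V, t = C, i = V.

VCVCVCVCV


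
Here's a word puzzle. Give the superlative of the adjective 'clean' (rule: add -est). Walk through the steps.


Apply superlative formation (add -est): 'clean' -> 'cleanest'.

cleanest


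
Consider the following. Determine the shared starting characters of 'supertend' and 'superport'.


Compare from the start: 5 characters match: 'super'. Mismatch at position 6: 't' vs 'p'.

super


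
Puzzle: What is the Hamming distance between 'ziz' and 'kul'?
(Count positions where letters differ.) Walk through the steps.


Alignment:
Position 1: 'z' vs 'k' = DIFFER
Position 2: 'i' vs 'u' = DIFFER
Position 3: 'z' vs 'l' = DIFFER
Total differences: 3

3


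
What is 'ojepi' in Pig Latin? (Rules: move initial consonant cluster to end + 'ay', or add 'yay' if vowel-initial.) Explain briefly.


'ojepi' starts with a vowel, so add 'yay': 'ojepiyay'.

ojepiyay


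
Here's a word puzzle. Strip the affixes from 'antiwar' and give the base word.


Remove prefix 'anti' from 'antiwar' to get root 'war'.

war


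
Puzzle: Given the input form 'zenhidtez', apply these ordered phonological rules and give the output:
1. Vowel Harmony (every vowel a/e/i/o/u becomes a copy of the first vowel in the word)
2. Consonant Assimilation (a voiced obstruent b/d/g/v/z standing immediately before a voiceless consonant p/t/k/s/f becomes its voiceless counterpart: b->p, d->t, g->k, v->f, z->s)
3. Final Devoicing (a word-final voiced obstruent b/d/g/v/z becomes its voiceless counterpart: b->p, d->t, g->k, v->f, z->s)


Starting form: 'zenhidtez'
Rule 1: Vowel Harmony: all vowels become 'e' (matching first vowel). 'zenhidtez' -> 'zenhedtez'
Rule 2: Consonant Assimilation: voiced obstruent before voiceless consonant becomes voiceless ('dt' -> 'tt'). 'zenhedtez' -> 'zenhettez'
Rule 3: Final Devoicing: word-final voiced obstruent 'z' becomes voiceless 's'. 'zenhettez' -> 'zenhettes'
Final form: 'zenhettes'

zenhettes


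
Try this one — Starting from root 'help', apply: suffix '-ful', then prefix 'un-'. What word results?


Step 1: Add suffix '-ful' to 'help' = 'helpful'
Step 2: Add prefix 'un-' to 'helpful' = 'unhelpful'

unhelpful


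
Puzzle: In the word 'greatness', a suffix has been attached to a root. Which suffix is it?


The word 'greatness' = 'great' (root) + '-ness' (suffix). The suffix is '-ness'.

ness


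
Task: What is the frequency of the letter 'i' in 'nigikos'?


Letter 'i' in 'nigikos': found at position(s) 2, 4 = 2 occurrence(s).

2


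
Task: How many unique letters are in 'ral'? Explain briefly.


Unique letters in 'ral': {a, l, r} = 3 distinct letters.

3


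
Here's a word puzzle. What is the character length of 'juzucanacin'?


Spell out 'juzucanacin' and number each letter: j(1), u(2), z(3), u(4), c(5), a(6), n(7), a(8), c(9), i(10), n(11). Total: 11 letters.

11


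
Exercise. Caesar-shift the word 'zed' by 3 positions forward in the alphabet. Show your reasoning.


Shift each letter by 3: z -> c, e -> h, d -> g. Result: 'chg'.

chg


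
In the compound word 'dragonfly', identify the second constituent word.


Split 'dragonfly' into 'dragon' + 'fly'. The second part is 'fly'.

fly


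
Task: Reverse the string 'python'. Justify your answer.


Reverse 'python' character by character: 'nohtyp'.

nohtyp


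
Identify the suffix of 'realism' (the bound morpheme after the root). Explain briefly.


The word 'realism' = 'real' (root) + '-ism' (suffix). The suffix is '-ism'.

ism


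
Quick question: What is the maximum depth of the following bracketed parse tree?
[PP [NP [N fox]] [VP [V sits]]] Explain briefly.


Count bracket nesting levels:
'[' at pos 0: depth = 1
'[' at pos 4: depth = 2
'[' at pos 8: depth = 3
'[' at pos 17: depth = 2
'[' at pos 21: depth = 3
Maximum depth reached: 3

3


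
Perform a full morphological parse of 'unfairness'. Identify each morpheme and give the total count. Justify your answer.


Step 1: Identify prefix: 'un' (meaning: not/reverse)
Step 2: Identify root: 'fair'
Step 3: Identify suffix(es): 'ness'
Decomposition: un- (prefix: not/reverse) + fair (root) + -ness (suffix: state of)
Total morphemes: 3

3 morphemes (un- (prefix: not/reverse) + fair (root) + -ness (suffix: state of))


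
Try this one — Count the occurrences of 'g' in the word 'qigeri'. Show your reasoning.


Letter 'g' in 'qigeri': found at position(s) 3 = 1 occurrence(s).

1


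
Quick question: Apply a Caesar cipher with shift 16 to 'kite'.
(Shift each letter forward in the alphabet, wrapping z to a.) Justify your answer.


Shift each letter by 16: k -> a, i -> y, t -> j, e -> u. Result: 'ayju'.

ayju


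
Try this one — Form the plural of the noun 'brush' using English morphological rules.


Apply rule: Add -es (sibilant/fricative ending). 'brush' becomes 'brushes'.

brushes


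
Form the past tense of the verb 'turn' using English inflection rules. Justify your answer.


Apply rule: Add -ed. 'turn' becomes 'turned'.

turned


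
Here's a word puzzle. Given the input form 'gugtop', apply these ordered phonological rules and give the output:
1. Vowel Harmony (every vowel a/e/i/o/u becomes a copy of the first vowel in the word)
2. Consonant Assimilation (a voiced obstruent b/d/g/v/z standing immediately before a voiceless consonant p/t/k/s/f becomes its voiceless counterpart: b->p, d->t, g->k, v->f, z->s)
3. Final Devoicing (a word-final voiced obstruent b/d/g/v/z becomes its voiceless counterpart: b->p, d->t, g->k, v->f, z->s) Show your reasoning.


Starting form: 'gugtop'
Rule 1: Vowel Harmony: all vowels become 'u' (matching first vowel). 'gugtop' -> 'gugtup'
Rule 2: Consonant Assimilation: voiced obstruent before voiceless consonant becomes voiceless ('gt' -> 'kt'). 'gugtup' -> 'guktup'
Rule 3: Final Devoicing: final consonant 'p' is not one of the voiced obstruents b/d/g/v/z. No change.
Final form: 'guktup'

guktup


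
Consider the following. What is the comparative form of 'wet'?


Apply comparative formation (double final consonant, add -er): 'wet' -> 'wetter'.

wetter


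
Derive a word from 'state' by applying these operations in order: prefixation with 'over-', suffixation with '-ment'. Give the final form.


Step 1: Add prefix 'over-' to 'state' = 'overstate'
Step 2: Add suffix '-ment' to 'overstate' = 'overstatement'

overstatement


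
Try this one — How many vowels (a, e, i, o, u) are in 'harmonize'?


Vowels in 'harmonize': a, o, i, e = 4 vowels.

4


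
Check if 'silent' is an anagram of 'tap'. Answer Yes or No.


Sorted letters of 'silent': 'eilnst'
Sorted letters of 'tap': 'apt'
They do not match.

No


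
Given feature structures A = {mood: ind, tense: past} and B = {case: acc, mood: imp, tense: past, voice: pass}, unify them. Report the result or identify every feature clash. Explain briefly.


Compare features:
case: A=_ vs B=acc -> unified: acc
mood: A=ind vs B=imp -> CLASH
tense: A=past vs B=past -> unified: past
voice: A=_ vs B=pass -> unified: pass
Clash detected on feature 'mood' (ind vs imp); unification fails.

CLASH on 'mood' (ind vs imp)


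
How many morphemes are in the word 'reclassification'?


Decomposition: re- (prefix) + class (root) + -ify (suffix) + -ation (suffix) = 4 morpheme(s)

4 morphemes


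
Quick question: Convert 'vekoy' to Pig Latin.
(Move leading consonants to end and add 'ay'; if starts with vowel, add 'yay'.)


'vekoy': move consonant cluster 'v' to end and add 'ay': 'ekoyvay'.

ekoyvay


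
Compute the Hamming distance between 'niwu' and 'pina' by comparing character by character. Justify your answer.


Alignment:
Position 1: 'n' vs 'p' = DIFFER
Position 2: 'i' vs 'i' = match
Position 3: 'w' vs 'n' = DIFFER
Position 4: 'u' vs 'a' = DIFFER
Total differences: 3

3


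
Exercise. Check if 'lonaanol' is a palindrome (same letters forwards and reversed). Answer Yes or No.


Forward: 'lonaanol'
Reversed: 'lonaanol'
They are identical.

Yes


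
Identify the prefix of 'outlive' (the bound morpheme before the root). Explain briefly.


The word 'outlive' = 'out' (prefix) + 'live' (root). The prefix is 'out'.

out


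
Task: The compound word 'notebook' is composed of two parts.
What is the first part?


Split 'notebook' into 'note' + 'book'. The first part is 'note'.

note


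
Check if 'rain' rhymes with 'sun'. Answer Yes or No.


Rime (stressed vowel + following sounds) of 'rain': -ain = /eɪn/
Rime of 'sun': -un = /ʌn/
/eɪn/ and /ʌn/ are different ending sounds, so the words do not rhyme.

No


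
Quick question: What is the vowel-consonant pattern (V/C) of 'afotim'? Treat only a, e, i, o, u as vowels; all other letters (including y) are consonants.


Letter mapping: a = V, f = C, o = V, t = C, i = V, m = C.

VCVCVC


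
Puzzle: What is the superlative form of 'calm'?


Apply superlative formation (add -est): 'calm' -> 'calmest'.

calmest


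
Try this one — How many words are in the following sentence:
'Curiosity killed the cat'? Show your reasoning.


Split into words: Curiosity | killed | the | cat = 4 words.

4


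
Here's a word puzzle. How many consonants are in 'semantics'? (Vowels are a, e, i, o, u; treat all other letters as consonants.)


Consonants in 'semantics': s, m, n, t, c, s = 6 consonants.

6


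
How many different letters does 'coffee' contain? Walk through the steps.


Unique letters in 'coffee': {c, e, f, o} = 4 distinct letters.

4


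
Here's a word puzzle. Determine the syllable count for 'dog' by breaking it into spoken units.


Break 'dog' into syllables: dog -> dog = 1 syllable

1 syllable


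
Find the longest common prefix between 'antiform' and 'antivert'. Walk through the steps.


Compare from the start: 4 characters match: 'anti'. Mismatch at position 5: 'f' vs 'v'.

anti


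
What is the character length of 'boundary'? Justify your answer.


Spell out 'boundary' and number each letter: b(1), o(2), u(3), n(4), d(5), a(6), r(7), y(8). Total: 8 letters.

8


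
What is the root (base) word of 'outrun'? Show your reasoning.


Remove prefix 'out' from 'outrun' to get root 'run'.

run


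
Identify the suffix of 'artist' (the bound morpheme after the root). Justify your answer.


The word 'artist' = 'art' (root) + '-ist' (suffix). The suffix is '-ist'.

ist


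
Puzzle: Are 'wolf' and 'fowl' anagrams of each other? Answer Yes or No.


Sorted letters of 'wolf': 'flow'
Sorted letters of 'fowl': 'flow'
They match.

Yes


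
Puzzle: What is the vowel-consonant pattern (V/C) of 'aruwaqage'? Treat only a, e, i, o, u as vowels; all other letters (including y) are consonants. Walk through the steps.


Letter mapping: a = V, r = C, u = V, w = C, a = V, q = C, a = V, g = C, e = V.

VCVCVCVCV


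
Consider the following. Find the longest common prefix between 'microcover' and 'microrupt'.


Compare from the start: 5 characters match: 'micro'. Mismatch at position 6: 'c' vs 'r'.

micro


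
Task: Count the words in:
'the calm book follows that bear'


Split into words: the | calm | book | follows | that | bear = 6 words.

6


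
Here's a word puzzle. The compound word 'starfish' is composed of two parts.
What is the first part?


Split 'starfish' into 'star' + 'fish'. The first part is 'star'.

star


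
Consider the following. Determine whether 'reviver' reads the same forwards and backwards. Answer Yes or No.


Forward: 'reviver'
Reversed: 'reviver'
They are identical.

Yes


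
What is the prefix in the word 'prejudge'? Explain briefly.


The word 'prejudge' = 'pre' (prefix) + 'judge' (root). The prefix is 'pre'.

pre


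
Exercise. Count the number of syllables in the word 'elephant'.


Break 'elephant' into syllables: el-e-phant -> el | e | phant = 3 syllables

3 syllables


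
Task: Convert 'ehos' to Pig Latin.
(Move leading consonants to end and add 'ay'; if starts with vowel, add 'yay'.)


'ehos' starts with a vowel, so add 'yay': 'ehosyay'.

ehosyay


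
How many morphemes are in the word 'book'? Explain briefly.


Decomposition: book (free morpheme) = 1 morpheme(s)

1 morphemes


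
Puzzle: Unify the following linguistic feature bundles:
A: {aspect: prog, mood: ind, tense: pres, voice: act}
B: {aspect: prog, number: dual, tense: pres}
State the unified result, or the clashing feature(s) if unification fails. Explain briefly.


Compare features:
aspect: A=prog vs B=prog -> unified: prog
mood: A=ind vs B=_ -> unified: ind
number: A=_ vs B=dual -> unified: dual
tense: A=pres vs B=pres -> unified: pres
voice: A=act vs B=_ -> unified: act
No clashes found.

Unified: {aspect: prog, mood: ind, number: dual, tense: pres, voice: act}


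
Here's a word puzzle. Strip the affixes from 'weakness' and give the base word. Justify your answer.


Remove suffix '-ness' from 'weakness' to get root 'weak'.

weak


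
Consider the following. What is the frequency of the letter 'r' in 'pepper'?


Letter 'r' in 'pepper': found at position(s) 6 = 1 occurrence(s).

1


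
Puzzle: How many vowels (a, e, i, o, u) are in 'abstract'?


Vowels in 'abstract': a, a = 2 vowels.

2


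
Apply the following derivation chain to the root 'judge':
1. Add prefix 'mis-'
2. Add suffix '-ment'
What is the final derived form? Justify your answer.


Step 1: Add prefix 'mis-' to 'judge' = 'misjudge'
Step 2: Add suffix '-ment' to 'misjudge' = 'misjudgment'

misjudgment


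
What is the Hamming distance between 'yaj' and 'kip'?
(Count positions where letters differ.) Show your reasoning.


Alignment:
Position 1: 'y' vs 'k' = DIFFER
Position 2: 'a' vs 'i' = DIFFER
Position 3: 'j' vs 'p' = DIFFER
Total differences: 3

3


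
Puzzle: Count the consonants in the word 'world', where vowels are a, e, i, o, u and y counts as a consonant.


Consonants in 'world': w, r, l, d = 4 consonants.

4


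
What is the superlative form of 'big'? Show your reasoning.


Apply superlative formation (double final consonant, add -est): 'big' -> 'biggest'.

biggest


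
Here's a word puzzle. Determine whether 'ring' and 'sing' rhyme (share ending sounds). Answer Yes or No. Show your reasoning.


Rime (stressed vowel + following sounds) of 'ring': -ing = /ɪŋ/
Rime of 'sing': -ing = /ɪŋ/
/ɪŋ/ and /ɪŋ/ are the same ending sound, so the words rhyme.

Yes


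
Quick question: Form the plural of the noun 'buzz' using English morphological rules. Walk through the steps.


Apply rule: Add -es (sibilant/fricative ending). 'buzz' becomes 'buzzes'.

buzzes


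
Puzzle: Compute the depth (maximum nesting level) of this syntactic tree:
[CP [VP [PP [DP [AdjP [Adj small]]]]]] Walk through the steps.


Count bracket nesting levels:
'[' at pos 0: depth = 1
'[' at pos 4: depth = 2
'[' at pos 8: depth = 3
'[' at pos 12: depth = 4
'[' at pos 16: depth = 5
'[' at pos 22: depth = 6
Maximum depth reached: 6

6


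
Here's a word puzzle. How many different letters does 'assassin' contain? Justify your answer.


Unique letters in 'assassin': {a, i, n, s} = 4 distinct letters.

4


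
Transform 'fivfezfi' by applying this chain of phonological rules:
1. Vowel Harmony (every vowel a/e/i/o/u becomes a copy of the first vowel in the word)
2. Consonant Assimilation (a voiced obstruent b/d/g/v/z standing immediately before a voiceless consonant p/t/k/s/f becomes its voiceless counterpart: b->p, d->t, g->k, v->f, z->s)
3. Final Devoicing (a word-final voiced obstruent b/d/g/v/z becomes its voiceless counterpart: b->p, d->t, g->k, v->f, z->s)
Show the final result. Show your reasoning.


Starting form: 'fivfezfi'
Rule 1: Vowel Harmony: all vowels become 'i' (matching first vowel). 'fivfezfi' -> 'fivfizfi'
Rule 2: Consonant Assimilation: voiced obstruent before voiceless consonant becomes voiceless ('vf' -> 'ff', 'zf' -> 'sf'). 'fivfizfi' -> 'fiffisfi'
Rule 3: Final Devoicing: the word ends in the vowel 'i', not a consonant. No change.
Final form: 'fiffisfi'

fiffisfi


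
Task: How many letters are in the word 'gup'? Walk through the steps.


Spell out 'gup' and number each letter: g(1), u(2), p(3). Total: 3 letters.

3


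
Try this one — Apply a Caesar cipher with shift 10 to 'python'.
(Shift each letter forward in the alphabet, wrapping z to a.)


Shift each letter by 10: p -> z, y -> i, t -> d, h -> r, o -> y, n -> x. Result: 'zidryx'.

zidryx


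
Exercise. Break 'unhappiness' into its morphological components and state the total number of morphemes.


Step 1: Identify prefix: 'un' (meaning: not/reverse)
Step 2: Identify root: 'happy'
Step 3: Identify suffix(es): 'ness'
Decomposition: un- (prefix: not/reverse) + happy (root) + -ness (suffix: state of)
Total morphemes: 3

3 morphemes (un- (prefix: not/reverse) + happy (root) + -ness (suffix: state of))


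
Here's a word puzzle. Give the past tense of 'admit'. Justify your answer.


Apply rule: Double final consonant and add -ed. 'admit' becomes 'admitted'.

admitted


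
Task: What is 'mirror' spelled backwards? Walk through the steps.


Reverse 'mirror' character by character: 'rorrim'.

rorrim


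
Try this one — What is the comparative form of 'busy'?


Apply comparative formation (consonant + y: change y to i, add -er): 'busy' -> 'busier'.

busier


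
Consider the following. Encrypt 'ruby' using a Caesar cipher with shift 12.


Shift each letter by 12: r -> d, u -> g, b -> n, y -> k. Result: 'dgnk'.

dgnk


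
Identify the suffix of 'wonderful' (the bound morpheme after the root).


The word 'wonderful' = 'wonder' (root) + '-ful' (suffix). The suffix is '-ful'.

ful


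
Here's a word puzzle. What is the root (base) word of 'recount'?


Remove prefix 're' from 'recount' to get root 'count'.

count


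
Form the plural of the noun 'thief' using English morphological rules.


Apply rule: Change -f to -ves. 'thief' becomes 'thieves'.

thieves


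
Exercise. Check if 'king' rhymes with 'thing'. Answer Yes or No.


Rime (stressed vowel + following sounds) of 'king': -ing = /ɪŋ/
Rime of 'thing': -ing = /ɪŋ/
/ɪŋ/ and /ɪŋ/ are the same ending sound, so the words rhyme.

Yes


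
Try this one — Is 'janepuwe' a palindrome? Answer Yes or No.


Forward: 'janepuwe'
Reversed: 'ewupenaj'
They differ.

No


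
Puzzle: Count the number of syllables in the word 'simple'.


Break 'simple' into syllables: sim-ple -> sim | ple = 2 syllables

2 syllables


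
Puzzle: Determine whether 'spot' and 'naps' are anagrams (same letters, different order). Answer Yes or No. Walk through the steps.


Sorted letters of 'spot': 'opst'
Sorted letters of 'naps': 'anps'
They do not match.

No


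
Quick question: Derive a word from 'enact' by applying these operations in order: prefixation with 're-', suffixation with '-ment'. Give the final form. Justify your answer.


Step 1: Add prefix 're-' to 'enact' = 'reenact'
Step 2: Add suffix '-ment' to 'reenact' = 'reenactment'

reenactment


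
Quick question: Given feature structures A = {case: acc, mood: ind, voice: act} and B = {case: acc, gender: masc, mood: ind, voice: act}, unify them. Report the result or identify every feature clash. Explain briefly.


Compare features:
case: A=acc vs B=acc -> unified: acc
gender: A=_ vs B=masc -> unified: masc
mood: A=ind vs B=ind -> unified: ind
voice: A=act vs B=act -> unified: act
No clashes found.

Unified: {case: acc, gender: masc, mood: ind, voice: act}


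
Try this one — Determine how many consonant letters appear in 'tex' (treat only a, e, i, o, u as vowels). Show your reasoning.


Consonants in 'tex': t, x = 2 consonants.

2


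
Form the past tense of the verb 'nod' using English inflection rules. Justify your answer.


Apply rule: Double final consonant and add -ed. 'nod' becomes 'nodded'.

nodded


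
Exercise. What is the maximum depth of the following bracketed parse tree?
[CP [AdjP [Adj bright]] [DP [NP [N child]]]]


Count bracket nesting levels:
'[' at pos 0: depth = 1
'[' at pos 4: depth = 2
'[' at pos 10: depth = 3
'[' at pos 24: depth = 2
'[' at pos 28: depth = 3
'[' at pos 32: depth = 4
Maximum depth reached: 4

4


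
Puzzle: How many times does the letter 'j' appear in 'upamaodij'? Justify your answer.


Letter 'j' in 'upamaodij': found at position(s) 9 = 1 occurrence(s).

1


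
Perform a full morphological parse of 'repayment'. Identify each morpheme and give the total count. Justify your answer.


Step 1: Identify prefix: 're' (meaning: again)
Step 2: Identify root: 'pay'
Step 3: Identify suffix(es): 'ment'
Decomposition: re- (prefix: again) + pay (root) + -ment (suffix: action/result)
Total morphemes: 3

3 morphemes (re- (prefix: again) + pay (root) + -ment (suffix: action/result))


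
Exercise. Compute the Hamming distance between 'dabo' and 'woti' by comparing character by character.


Alignment:
Position 1: 'd' vs 'w' = DIFFER
Position 2: 'a' vs 'o' = DIFFER
Position 3: 'b' vs 't' = DIFFER
Position 4: 'o' vs 'i' = DIFFER
Total differences: 4

4


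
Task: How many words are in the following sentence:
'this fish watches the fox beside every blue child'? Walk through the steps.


Split into words: this | fish | watches | the | fox | beside | every | blue | child = 9 words.

9


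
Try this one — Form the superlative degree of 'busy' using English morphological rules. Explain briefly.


Apply superlative formation (consonant + y: change y to i, add -est): 'busy' -> 'busiest'.

busiest


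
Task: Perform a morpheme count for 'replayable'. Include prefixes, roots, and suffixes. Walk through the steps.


Decomposition: re- (prefix) + play (root) + -able (suffix) = 3 morpheme(s)

3 morphemes


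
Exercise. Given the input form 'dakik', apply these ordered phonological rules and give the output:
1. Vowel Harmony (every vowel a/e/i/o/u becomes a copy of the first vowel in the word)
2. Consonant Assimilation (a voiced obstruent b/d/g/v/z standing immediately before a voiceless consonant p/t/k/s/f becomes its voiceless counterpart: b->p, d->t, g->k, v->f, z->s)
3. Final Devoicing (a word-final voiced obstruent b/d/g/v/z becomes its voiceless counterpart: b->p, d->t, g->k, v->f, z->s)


Starting form: 'dakik'
Rule 1: Vowel Harmony: all vowels become 'a' (matching first vowel). 'dakik' -> 'dakak'
Rule 2: Consonant Assimilation: no voiced obstruent (b/d/g/v/z) stands immediately before a voiceless consonant (p/t/k/s/f). No change.
Rule 3: Final Devoicing: final consonant 'k' is not one of the voiced obstruents b/d/g/v/z. No change.
Final form: 'dakak'

dakak


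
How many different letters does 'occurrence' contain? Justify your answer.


Unique letters in 'occurrence': {c, e, n, o, r, u} = 6 distinct letters.

6


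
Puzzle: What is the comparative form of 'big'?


Apply comparative formation (double final consonant, add -er): 'big' -> 'bigger'.

bigger


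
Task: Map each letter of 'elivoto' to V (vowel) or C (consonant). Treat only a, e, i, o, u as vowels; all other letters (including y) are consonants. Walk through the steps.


Letter mapping: e = V, l = C, i = V, v = C, o = V, t = C, o = V.

VCVCVCV


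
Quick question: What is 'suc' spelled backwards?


Reverse 'suc' character by character: 'cus'.

cus


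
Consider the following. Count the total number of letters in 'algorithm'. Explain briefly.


Spell out 'algorithm' and number each letter: a(1), l(2), g(3), o(4), r(5), i(6), t(7), h(8), m(9). Total: 9 letters.

9


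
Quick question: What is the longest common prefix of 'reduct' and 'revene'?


Compare from the start: 2 characters match: 're'. Mismatch at position 3: 'd' vs 'v'.

re


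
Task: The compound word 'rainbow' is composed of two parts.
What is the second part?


Split 'rainbow' into 'rain' + 'bow'. The second part is 'bow'.

bow


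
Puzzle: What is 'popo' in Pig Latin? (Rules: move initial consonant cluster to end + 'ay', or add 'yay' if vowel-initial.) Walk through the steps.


'popo': move consonant cluster 'p' to end and add 'ay': 'opopay'.

opopay


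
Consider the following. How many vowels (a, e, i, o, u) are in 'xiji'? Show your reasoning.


Vowels in 'xiji': i, i = 2 vowels.

2


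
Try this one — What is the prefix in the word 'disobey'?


The word 'disobey' = 'dis' (prefix) + 'obey' (root). The prefix is 'dis'.

dis


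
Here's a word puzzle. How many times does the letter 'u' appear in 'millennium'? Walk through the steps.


Letter 'u' in 'millennium': found at position(s) 9 = 1 occurrence(s).

1


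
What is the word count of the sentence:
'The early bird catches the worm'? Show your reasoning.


Split into words: The | early | bird | catches | the | worm = 6 words.

6


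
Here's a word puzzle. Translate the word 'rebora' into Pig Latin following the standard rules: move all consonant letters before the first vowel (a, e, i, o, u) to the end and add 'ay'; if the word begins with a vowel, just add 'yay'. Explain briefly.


'rebora': move consonant cluster 'r' to end and add 'ay': 'eboraray'.

eboraray


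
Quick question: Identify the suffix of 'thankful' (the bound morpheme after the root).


The word 'thankful' = 'thank' (root) + '-ful' (suffix). The suffix is '-ful'.

ful


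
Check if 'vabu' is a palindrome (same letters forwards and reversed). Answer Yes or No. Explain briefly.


Forward: 'vabu'
Reversed: 'ubav'
They differ.

No


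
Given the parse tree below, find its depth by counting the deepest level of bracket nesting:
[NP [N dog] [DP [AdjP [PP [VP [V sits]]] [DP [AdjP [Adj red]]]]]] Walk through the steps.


Count bracket nesting levels:
'[' at pos 0: depth = 1
'[' at pos 4: depth = 2
'[' at pos 12: depth = 2
'[' at pos 16: depth = 3
'[' at pos 22: depth = 4
'[' at pos 26: depth = 5
'[' at pos 30: depth = 6
'[' at pos 41: depth = 4
'[' at pos 45: depth = 5
'[' at pos 51: depth = 6
Maximum depth reached: 6

6


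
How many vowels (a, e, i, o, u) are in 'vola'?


Vowels in 'vola': o, a = 2 vowels.

2


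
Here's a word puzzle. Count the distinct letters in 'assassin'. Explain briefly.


Unique letters in 'assassin': {a, i, n, s} = 4 distinct letters.

4


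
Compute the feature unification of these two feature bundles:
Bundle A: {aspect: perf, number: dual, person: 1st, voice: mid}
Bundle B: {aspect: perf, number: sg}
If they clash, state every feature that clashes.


Compare features:
aspect: A=perf vs B=perf -> unified: perf
number: A=dual vs B=sg -> CLASH
person: A=1st vs B=_ -> unified: 1st
voice: A=mid vs B=_ -> unified: mid
Clash detected on feature 'number' (dual vs sg); unification fails.

CLASH on 'number' (dual vs sg)


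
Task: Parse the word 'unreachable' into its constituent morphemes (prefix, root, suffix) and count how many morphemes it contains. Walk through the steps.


Step 1: Identify prefix: 'un' (meaning: not/reverse)
Step 2: Identify root: 'reach'
Step 3: Identify suffix(es): 'able'
Decomposition: un- (prefix: not/reverse) + reach (root) + -able (suffix: capable of)
Total morphemes: 3

3 morphemes (un- (prefix: not/reverse) + reach (root) + -able (suffix: capable of))


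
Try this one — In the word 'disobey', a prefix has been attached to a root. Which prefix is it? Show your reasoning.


The word 'disobey' = 'dis' (prefix) + 'obey' (root). The prefix is 'dis'.

dis


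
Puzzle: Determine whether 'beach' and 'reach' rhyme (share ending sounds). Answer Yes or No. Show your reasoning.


Rime (stressed vowel + following sounds) of 'beach': -each = /iːtʃ/
Rime of 'reach': -each = /iːtʃ/
/iːtʃ/ and /iːtʃ/ are the same ending sound, so the words rhyme.

Yes


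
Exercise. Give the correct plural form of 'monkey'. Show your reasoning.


Apply rule: Add -s. 'monkey' becomes 'monkeys'.

monkeys


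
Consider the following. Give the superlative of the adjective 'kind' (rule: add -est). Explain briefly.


Apply superlative formation (add -est): 'kind' -> 'kindest'.

kindest


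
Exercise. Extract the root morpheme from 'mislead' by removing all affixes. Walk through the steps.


Remove prefix 'mis' from 'mislead' to get root 'lead'.

lead


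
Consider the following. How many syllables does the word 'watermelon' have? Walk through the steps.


Break 'watermelon' into syllables: wa-ter-mel-on -> wa | ter | mel | on = 4 syllables

4 syllables


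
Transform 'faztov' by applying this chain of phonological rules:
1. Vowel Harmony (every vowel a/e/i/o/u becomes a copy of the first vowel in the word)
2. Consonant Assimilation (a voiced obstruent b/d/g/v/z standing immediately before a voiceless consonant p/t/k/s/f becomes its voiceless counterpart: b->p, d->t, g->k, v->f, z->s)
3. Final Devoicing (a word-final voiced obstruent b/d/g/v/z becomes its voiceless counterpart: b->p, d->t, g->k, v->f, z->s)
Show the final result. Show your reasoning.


Starting form: 'faztov'
Rule 1: Vowel Harmony: all vowels become 'a' (matching first vowel). 'faztov' -> 'faztav'
Rule 2: Consonant Assimilation: voiced obstruent before voiceless consonant becomes voiceless ('zt' -> 'st'). 'faztav' -> 'fastav'
Rule 3: Final Devoicing: word-final voiced obstruent 'v' becomes voiceless 'f'. 'fastav' -> 'fastaf'
Final form: 'fastaf'

fastaf
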